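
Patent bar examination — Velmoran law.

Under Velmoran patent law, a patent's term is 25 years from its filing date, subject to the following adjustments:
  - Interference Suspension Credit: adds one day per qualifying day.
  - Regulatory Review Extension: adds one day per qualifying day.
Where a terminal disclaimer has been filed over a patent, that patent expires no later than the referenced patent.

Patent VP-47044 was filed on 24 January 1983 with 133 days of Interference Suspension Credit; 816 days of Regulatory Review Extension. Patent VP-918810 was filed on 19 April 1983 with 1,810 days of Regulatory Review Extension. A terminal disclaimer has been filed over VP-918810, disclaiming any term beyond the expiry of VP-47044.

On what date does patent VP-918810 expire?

Natural term of VP-918810:
  Base: filing + 25 years → 19 April 2008.
  Regulatory Review Extension: +1810 days → 3 April 2013.
Expiry of referenced patent VP-47044:
  Base: filing + 25 years → 24 January 2008.
  Interference Suspension Credit: +133 days → 5 June 2008.
  Regulatory Review Extension: +816 days → 30 August 2010.
Terminal disclaimer: VP-918810 expires on the earlier of 3 April 2013 and 30 August 2010.

2010-08-30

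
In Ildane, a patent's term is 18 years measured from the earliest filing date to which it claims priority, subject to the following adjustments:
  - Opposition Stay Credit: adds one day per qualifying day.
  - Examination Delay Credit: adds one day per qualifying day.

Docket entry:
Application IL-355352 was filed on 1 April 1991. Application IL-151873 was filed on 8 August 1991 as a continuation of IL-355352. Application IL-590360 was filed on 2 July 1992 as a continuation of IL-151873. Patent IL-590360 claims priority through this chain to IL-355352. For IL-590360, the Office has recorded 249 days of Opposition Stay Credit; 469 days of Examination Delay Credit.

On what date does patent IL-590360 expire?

Earliest priority filing: 1 April 1991.
Base term: 1 April 1991 + 18 years → 1 April 2009.
Opposition Stay Credit: +249 days → 6 December 2009.
Examination Delay Credit: +469 days → 20 March 2011.

2011-03-20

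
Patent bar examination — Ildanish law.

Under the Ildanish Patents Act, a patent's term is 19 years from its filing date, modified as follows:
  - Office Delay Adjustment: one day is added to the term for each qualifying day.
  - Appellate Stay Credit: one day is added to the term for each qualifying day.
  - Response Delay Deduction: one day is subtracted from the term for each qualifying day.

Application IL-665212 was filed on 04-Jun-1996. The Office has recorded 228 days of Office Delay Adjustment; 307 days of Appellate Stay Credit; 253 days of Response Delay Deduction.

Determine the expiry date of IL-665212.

Base term: filing date + 19 years → 4 June 2015.
Office Delay Adjustment: +228 days → 18 January 2016.
Appellate Stay Credit: +307 days → 20 November 2016.
Response Delay Deduction: −253 days → 12 March 2016.

March 12, 2016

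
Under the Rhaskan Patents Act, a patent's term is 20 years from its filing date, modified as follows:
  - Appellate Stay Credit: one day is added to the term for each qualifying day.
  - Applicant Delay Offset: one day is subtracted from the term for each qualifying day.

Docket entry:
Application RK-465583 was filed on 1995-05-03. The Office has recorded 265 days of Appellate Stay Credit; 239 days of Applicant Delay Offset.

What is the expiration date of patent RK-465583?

Base term: filing date + 20 years → 3 May 2015.
Appellate Stay Credit: +265 days → 23 January 2016.
Applicant Delay Offset: −239 days → 29 May 2015.

2015-05-29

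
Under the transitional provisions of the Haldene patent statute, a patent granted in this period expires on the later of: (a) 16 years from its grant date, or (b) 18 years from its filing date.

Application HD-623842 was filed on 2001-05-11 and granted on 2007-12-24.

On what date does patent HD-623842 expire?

2023-12-24

(a) grant + 16 years → 24 December 2023.
(b) filing + 18 years → 11 May 2019.
Later of the two: 24 December 2023.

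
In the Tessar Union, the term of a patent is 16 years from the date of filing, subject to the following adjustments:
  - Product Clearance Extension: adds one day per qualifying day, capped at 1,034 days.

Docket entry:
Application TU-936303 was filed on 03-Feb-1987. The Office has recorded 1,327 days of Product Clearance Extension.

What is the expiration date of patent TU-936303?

December 3, 2005

Base term: filing date + 16 years → 3 February 2003.
Product Clearance Extension: 1327 days claimed exceeds the 1034-day cap, so +1034 days → 3 December 2005.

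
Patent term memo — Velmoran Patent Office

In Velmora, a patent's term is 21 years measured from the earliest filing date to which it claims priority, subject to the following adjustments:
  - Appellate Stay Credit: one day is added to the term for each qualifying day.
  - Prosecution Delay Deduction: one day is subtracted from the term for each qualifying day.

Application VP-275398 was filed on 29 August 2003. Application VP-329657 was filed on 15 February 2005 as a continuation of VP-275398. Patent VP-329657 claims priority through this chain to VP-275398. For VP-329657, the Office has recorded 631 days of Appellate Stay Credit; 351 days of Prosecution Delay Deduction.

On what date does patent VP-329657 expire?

2025-06-05

Earliest priority filing: 29 August 2003.
Base term: 29 August 2003 + 21 years → 29 August 2024.
Appellate Stay Credit: +631 days → 22 May 2026.
Prosecution Delay Deduction: −351 days → 5 June 2025.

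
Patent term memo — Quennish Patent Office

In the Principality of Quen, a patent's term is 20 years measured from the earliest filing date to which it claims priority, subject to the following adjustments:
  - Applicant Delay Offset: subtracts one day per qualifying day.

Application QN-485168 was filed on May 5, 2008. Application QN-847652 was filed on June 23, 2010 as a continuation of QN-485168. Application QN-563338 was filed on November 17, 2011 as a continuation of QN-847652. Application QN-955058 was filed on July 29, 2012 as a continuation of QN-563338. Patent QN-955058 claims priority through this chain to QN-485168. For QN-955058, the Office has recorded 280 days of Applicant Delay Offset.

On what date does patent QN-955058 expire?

Earliest priority filing: 5 May 2008.
Base term: 5 May 2008 + 20 years → 5 May 2028.
Applicant Delay Offset: −280 days → 30 July 2027.

July 30, 2027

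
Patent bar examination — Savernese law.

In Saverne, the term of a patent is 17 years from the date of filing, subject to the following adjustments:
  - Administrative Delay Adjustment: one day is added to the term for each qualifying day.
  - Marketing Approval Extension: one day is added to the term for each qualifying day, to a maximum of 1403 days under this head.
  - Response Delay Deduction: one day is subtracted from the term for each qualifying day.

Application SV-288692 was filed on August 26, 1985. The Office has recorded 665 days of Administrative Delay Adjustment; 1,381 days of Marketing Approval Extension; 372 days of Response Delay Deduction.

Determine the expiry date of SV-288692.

Base term: filing date + 17 years → 26 August 2002.
Administrative Delay Adjustment: +665 days → 21 June 2004.
Marketing Approval Extension: 1381 days (within the 1403-day cap) → +1381 days → 2 April 2008.
Response Delay Deduction: −372 days → 27 March 2007.

2007-03-27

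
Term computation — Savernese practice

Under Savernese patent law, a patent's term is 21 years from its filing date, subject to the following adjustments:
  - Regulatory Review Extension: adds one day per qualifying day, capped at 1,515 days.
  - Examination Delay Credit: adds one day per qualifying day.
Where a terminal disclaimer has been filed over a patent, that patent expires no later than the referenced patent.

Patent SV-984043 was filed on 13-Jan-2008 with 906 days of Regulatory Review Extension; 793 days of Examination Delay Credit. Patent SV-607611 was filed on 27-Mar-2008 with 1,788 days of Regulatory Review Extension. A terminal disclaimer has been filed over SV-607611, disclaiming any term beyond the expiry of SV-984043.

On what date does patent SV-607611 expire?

Natural term of SV-607611:
  Base: filing + 21 years → 27 March 2029.
  Regulatory Review Extension: 1788 days claimed exceeds the 1515-day cap, so +1515 days → 20 May 2033.
Expiry of referenced patent SV-984043:
  Base: filing + 21 years → 13 January 2029.
  Regulatory Review Extension: 906 days (within the 1515-day cap) → +906 days → 8 July 2031.
  Examination Delay Credit: +793 days → 8 September 2033.
Terminal disclaimer: SV-607611 expires on the earlier of 20 May 2033 and 8 September 2033.

May 20, 2033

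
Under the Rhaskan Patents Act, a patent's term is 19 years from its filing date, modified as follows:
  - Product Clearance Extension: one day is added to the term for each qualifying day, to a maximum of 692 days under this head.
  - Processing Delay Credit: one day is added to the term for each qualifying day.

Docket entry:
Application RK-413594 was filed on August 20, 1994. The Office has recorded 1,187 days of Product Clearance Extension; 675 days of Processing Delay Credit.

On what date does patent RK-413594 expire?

2017-05-18

Base term: filing date + 19 years → 20 August 2013.
Product Clearance Extension: 1187 days claimed exceeds the 692-day cap, so +692 days → 13 July 2015.
Processing Delay Credit: +675 days → 18 May 2017.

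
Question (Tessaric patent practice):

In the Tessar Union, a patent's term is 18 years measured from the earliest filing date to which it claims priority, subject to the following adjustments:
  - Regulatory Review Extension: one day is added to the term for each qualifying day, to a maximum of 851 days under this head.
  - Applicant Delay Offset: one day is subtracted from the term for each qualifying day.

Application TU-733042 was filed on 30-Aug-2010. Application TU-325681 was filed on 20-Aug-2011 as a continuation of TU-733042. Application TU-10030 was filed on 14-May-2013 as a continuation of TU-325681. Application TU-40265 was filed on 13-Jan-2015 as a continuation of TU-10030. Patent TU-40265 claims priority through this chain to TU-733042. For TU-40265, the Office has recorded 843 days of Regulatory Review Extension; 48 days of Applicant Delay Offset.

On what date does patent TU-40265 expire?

Earliest priority filing: 30 August 2010.
Base term: 30 August 2010 + 18 years → 30 August 2028.
Regulatory Review Extension: 843 days (within the 851-day cap) → +843 days → 21 December 2030.
Applicant Delay Offset: −48 days → 3 November 2030.

2030-11-03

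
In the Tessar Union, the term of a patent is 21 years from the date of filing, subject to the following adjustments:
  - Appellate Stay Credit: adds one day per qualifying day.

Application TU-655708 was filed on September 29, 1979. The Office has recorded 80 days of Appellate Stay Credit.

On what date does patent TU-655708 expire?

December 18, 2000

Base term: filing date + 21 years → 29 September 2000.
Appellate Stay Credit: +80 days → 18 December 2000.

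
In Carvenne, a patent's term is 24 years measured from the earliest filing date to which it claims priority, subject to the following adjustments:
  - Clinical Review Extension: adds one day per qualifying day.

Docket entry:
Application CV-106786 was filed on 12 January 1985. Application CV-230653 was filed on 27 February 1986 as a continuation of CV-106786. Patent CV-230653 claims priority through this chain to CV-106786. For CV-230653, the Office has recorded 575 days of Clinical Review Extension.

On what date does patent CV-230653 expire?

2010-08-10

Earliest priority filing: 12 January 1985.
Base term: 12 January 1985 + 24 years → 12 January 2009.
Clinical Review Extension: +575 days → 10 August 2010.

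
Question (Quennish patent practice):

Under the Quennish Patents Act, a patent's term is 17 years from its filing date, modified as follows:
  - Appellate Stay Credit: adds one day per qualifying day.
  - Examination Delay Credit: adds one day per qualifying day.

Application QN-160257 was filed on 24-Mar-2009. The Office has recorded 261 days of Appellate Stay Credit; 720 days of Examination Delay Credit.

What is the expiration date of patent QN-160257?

2028-11-29

Base term: filing date + 17 years → 24 March 2026.
Appellate Stay Credit: +261 days → 10 December 2026.
Examination Delay Credit: +720 days → 29 November 2028.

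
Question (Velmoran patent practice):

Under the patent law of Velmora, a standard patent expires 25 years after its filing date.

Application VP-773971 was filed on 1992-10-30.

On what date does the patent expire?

October 30, 2017

Filing date + 25 years → 30 October 2017.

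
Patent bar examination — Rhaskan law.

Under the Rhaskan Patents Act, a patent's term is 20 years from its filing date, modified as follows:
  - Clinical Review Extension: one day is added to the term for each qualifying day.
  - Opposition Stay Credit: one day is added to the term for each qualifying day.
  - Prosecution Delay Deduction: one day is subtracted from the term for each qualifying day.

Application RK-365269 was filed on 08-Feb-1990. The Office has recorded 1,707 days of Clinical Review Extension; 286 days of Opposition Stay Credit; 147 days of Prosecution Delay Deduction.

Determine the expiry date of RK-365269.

2015-02-28

Base term: filing date + 20 years → 8 February 2010.
Clinical Review Extension: +1707 days → 12 October 2014.
Opposition Stay Credit: +286 days → 25 July 2015.
Prosecution Delay Deduction: −147 days → 28 February 2015.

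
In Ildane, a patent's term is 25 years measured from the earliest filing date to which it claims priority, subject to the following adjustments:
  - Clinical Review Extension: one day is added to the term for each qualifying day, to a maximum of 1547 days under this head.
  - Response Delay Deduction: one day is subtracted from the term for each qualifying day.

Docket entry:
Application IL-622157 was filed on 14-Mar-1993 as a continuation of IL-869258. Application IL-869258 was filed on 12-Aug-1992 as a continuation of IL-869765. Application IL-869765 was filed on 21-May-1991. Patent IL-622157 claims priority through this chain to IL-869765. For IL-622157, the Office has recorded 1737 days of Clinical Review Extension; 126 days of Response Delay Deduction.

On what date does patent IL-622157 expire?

Earliest priority filing: 21 May 1991.
Base term: 21 May 1991 + 25 years → 21 May 2016.
Clinical Review Extension: 1737 days claimed exceeds the 1547-day cap, so +1547 days → 15 August 2020.
Response Delay Deduction: −126 days → 11 April 2020.

April 11, 2020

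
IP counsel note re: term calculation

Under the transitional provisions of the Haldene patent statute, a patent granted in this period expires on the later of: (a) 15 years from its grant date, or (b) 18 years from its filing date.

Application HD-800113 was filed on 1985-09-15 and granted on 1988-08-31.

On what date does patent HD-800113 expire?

(a) grant + 15 years → 31 August 2003.
(b) filing + 18 years → 15 September 2003.
Later of the two: 15 September 2003.

2003-09-15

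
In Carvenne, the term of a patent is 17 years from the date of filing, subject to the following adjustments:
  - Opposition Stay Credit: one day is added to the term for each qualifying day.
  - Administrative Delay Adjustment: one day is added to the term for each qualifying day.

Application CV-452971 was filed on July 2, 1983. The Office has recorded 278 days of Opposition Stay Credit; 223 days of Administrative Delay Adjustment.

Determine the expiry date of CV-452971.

2001-11-15

Base term: filing date + 17 years → 2 July 2000.
Opposition Stay Credit: +278 days → 6 April 2001.
Administrative Delay Adjustment: +223 days → 15 November 2001.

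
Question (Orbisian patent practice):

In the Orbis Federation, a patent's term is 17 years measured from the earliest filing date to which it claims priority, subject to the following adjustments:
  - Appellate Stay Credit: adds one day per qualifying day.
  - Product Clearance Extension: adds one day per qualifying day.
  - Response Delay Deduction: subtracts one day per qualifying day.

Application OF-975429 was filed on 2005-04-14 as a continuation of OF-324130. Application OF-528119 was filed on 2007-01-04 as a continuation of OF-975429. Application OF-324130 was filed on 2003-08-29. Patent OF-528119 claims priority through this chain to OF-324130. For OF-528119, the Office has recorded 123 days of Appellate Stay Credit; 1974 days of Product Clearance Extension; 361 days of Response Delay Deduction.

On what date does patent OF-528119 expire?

2025-05-31

Earliest priority filing: 29 August 2003.
Base term: 29 August 2003 + 17 years → 29 August 2020.
Appellate Stay Credit: +123 days → 30 December 2020.
Product Clearance Extension: +1974 days → 27 May 2026.
Response Delay Deduction: −361 days → 31 May 2025.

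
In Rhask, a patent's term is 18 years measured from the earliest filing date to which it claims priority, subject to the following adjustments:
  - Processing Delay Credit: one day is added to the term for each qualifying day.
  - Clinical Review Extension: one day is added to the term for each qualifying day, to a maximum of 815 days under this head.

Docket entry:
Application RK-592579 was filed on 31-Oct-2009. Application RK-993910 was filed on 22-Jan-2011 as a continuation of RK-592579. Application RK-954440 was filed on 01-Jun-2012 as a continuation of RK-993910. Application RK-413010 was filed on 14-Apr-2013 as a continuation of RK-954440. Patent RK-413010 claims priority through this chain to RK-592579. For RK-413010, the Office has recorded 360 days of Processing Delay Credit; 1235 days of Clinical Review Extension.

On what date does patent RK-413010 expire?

Earliest priority filing: 31 October 2009.
Base term: 31 October 2009 + 18 years → 31 October 2027.
Processing Delay Credit: +360 days → 25 October 2028.
Clinical Review Extension: 1235 days claimed exceeds the 815-day cap, so +815 days → 18 January 2031.

January 18, 2031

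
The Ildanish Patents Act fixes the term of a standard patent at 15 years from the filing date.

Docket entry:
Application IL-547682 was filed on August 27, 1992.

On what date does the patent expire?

Filing date + 15 years → 27 August 2007.

2007-08-27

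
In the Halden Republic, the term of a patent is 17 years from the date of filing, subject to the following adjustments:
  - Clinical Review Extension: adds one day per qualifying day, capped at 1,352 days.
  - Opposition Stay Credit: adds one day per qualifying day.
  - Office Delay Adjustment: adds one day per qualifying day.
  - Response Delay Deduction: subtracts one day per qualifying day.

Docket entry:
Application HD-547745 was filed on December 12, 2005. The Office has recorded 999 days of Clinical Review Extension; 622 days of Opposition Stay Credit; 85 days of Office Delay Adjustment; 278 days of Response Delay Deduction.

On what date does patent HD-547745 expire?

2026-11-09

Base term: filing date + 17 years → 12 December 2022.
Clinical Review Extension: 999 days (within the 1352-day cap) → +999 days → 6 September 2025.
Opposition Stay Credit: +622 days → 21 May 2027.
Office Delay Adjustment: +85 days → 14 August 2027.
Response Delay Deduction: −278 days → 9 November 2026.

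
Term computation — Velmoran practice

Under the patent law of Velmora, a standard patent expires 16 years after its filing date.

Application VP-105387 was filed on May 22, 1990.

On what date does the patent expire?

Filing date + 16 years → 22 May 2006.

May 22, 2006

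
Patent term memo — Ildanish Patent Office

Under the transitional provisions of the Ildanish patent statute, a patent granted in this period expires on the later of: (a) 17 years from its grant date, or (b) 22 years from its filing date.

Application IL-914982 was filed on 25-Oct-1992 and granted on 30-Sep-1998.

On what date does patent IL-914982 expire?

(a) grant + 17 years → 30 September 2015.
(b) filing + 22 years → 25 October 2014.
Later of the two: 30 September 2015.

2015-09-30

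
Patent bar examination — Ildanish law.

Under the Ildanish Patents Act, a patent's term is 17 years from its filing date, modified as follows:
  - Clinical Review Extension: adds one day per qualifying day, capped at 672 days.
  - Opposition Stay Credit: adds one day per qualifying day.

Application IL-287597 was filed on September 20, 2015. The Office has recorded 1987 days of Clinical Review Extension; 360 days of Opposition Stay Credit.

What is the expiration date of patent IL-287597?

Base term: filing date + 17 years → 20 September 2032.
Clinical Review Extension: 1987 days claimed exceeds the 672-day cap, so +672 days → 24 July 2034.
Opposition Stay Credit: +360 days → 19 July 2035.

2035-07-19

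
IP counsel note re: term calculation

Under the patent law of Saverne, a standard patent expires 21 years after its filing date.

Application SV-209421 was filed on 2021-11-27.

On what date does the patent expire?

Filing date + 21 years → 27 November 2042.

2042-11-27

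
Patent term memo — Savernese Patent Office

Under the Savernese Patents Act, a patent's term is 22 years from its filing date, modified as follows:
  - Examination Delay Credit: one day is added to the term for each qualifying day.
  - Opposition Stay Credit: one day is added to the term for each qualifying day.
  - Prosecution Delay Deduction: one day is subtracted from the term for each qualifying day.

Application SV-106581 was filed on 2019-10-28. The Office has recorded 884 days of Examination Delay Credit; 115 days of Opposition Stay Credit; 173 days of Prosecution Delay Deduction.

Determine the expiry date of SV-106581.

Base term: filing date + 22 years → 28 October 2041.
Examination Delay Credit: +884 days → 30 March 2044.
Opposition Stay Credit: +115 days → 23 July 2044.
Prosecution Delay Deduction: −173 days → 1 February 2044.

February 1, 2044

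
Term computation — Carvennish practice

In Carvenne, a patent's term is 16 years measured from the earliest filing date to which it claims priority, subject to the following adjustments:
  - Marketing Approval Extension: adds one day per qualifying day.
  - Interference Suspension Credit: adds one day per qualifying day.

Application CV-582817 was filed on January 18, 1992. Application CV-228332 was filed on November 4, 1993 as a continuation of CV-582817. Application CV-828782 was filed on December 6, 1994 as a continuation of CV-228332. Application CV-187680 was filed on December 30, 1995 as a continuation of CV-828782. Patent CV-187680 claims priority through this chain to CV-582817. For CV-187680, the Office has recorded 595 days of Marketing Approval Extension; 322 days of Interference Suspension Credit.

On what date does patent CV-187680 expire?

Earliest priority filing: 18 January 1992.
Base term: 18 January 1992 + 16 years → 18 January 2008.
Marketing Approval Extension: +595 days → 4 September 2009.
Interference Suspension Credit: +322 days → 23 July 2010.

July 23, 2010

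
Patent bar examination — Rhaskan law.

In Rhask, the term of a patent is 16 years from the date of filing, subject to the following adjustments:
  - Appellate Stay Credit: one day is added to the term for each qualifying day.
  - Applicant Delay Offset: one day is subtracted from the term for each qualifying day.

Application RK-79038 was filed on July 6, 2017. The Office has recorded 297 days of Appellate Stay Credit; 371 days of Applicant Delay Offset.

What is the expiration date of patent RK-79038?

April 23, 2033

Base term: filing date + 16 years → 6 July 2033.
Appellate Stay Credit: +297 days → 29 April 2034.
Applicant Delay Offset: −371 days → 23 April 2033.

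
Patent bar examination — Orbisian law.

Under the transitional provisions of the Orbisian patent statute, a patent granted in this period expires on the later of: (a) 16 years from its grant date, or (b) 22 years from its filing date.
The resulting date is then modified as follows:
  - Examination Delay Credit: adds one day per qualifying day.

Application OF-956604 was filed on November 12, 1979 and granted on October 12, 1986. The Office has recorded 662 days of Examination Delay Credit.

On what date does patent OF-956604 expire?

(a) grant + 16 years → 12 October 2002.
(b) filing + 22 years → 12 November 2001.
Later of the two: 12 October 2002.
Examination Delay Credit: +662 days → 4 August 2004.

2004-08-04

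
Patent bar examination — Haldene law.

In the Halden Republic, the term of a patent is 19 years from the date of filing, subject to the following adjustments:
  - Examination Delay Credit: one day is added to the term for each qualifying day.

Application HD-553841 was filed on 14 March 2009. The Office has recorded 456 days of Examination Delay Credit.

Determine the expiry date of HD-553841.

Base term: filing date + 19 years → 14 March 2028.
Examination Delay Credit: +456 days → 13 June 2029.

June 13, 2029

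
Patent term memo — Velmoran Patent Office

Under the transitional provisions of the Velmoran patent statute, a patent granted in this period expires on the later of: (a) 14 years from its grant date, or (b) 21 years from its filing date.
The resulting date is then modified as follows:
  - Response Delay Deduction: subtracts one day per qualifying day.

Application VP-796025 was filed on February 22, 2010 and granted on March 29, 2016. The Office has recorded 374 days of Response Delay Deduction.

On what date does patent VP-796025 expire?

February 13, 2030

(a) grant + 14 years → 29 March 2030.
(b) filing + 21 years → 22 February 2031.
Later of the two: 22 February 2031.
Response Delay Deduction: −374 days → 13 February 2030.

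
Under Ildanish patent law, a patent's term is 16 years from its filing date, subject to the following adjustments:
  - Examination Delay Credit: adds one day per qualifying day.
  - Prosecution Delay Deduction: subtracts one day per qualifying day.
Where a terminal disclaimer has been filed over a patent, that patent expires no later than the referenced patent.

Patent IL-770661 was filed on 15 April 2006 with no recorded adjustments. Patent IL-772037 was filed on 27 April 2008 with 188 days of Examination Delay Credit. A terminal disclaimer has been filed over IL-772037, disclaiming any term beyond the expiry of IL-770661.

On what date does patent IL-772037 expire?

2022-04-15

Natural term of IL-772037:
  Base: filing + 16 years → 27 April 2024.
  Examination Delay Credit: +188 days → 1 November 2024.
Expiry of referenced patent IL-770661:
  Base: filing + 16 years → 15 April 2022.
Terminal disclaimer: IL-772037 expires on the earlier of 1 November 2024 and 15 April 2022.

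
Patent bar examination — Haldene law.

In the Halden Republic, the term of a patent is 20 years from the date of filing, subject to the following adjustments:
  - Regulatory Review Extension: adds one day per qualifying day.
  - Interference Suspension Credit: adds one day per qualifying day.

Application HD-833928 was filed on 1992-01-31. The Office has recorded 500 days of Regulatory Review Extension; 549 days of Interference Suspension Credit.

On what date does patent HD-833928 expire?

Base term: filing date + 20 years → 31 January 2012.
Regulatory Review Extension: +500 days → 14 June 2013.
Interference Suspension Credit: +549 days → 15 December 2014.

December 15, 2014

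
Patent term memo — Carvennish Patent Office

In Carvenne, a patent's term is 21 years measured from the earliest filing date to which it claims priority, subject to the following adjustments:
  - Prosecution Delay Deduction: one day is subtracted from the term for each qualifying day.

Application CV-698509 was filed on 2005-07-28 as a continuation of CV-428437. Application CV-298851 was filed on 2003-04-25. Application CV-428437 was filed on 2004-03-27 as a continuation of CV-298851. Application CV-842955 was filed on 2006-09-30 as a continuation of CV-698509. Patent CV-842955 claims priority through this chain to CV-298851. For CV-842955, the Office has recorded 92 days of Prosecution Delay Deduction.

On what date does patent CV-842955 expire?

January 24, 2024

Earliest priority filing: 25 April 2003.
Base term: 25 April 2003 + 21 years → 25 April 2024.
Prosecution Delay Deduction: −92 days → 24 January 2024.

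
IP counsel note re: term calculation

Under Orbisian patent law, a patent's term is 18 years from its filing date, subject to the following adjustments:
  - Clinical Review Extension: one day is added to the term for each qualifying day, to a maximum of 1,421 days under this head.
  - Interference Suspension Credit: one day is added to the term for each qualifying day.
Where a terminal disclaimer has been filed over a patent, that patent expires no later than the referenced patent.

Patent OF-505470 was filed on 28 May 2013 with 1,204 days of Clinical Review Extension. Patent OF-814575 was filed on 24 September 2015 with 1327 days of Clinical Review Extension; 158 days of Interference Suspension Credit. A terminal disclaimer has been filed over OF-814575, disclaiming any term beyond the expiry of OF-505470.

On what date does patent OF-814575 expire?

September 13, 2034

Natural term of OF-814575:
  Base: filing + 18 years → 24 September 2033.
  Clinical Review Extension: 1327 days (within the 1421-day cap) → +1327 days → 13 May 2037.
  Interference Suspension Credit: +158 days → 18 October 2037.
Expiry of referenced patent OF-505470:
  Base: filing + 18 years → 28 May 2031.
  Clinical Review Extension: 1204 days (within the 1421-day cap) → +1204 days → 13 September 2034.
Terminal disclaimer: OF-814575 expires on the earlier of 18 October 2037 and 13 September 2034.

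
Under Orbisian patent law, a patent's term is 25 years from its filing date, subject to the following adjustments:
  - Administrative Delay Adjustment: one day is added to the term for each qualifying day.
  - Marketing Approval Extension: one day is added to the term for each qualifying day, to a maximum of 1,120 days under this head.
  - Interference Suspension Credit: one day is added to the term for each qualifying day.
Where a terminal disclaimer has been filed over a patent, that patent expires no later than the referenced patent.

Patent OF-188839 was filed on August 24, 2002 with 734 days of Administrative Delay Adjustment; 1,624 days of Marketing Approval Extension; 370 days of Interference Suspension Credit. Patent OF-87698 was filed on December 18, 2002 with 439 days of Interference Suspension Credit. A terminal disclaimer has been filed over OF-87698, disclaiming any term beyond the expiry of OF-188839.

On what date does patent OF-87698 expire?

March 1, 2029

Natural term of OF-87698:
  Base: filing + 25 years → 18 December 2027.
  Interference Suspension Credit: +439 days → 1 March 2029.
Expiry of referenced patent OF-188839:
  Base: filing + 25 years → 24 August 2027.
  Administrative Delay Adjustment: +734 days → 27 August 2029.
  Marketing Approval Extension: 1624 days claimed exceeds the 1120-day cap, so +1120 days → 20 September 2032.
  Interference Suspension Credit: +370 days → 25 September 2033.
Terminal disclaimer: OF-87698 expires on the earlier of 1 March 2029 and 25 September 2033.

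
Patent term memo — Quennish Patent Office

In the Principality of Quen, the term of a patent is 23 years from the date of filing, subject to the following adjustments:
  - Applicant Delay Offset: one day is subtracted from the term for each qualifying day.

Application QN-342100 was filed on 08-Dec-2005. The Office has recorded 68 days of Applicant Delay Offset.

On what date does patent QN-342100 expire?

Base term: filing date + 23 years → 8 December 2028.
Applicant Delay Offset: −68 days → 1 October 2028.

2028-10-01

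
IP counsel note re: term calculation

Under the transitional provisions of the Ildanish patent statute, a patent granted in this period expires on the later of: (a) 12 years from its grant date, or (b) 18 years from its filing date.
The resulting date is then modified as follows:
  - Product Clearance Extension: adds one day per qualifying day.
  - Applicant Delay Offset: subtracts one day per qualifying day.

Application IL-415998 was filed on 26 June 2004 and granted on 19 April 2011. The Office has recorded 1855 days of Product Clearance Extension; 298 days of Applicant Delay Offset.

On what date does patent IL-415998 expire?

(a) grant + 12 years → 19 April 2023.
(b) filing + 18 years → 26 June 2022.
Later of the two: 19 April 2023.
Product Clearance Extension: +1855 days → 17 May 2028.
Applicant Delay Offset: −298 days → 24 July 2027.

July 24, 2027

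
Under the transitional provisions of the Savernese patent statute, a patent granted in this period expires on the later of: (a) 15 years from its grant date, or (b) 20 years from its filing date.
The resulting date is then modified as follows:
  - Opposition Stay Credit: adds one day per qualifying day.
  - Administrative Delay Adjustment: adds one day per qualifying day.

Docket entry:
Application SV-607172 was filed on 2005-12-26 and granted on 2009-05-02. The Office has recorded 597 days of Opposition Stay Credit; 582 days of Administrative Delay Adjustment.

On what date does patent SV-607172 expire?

(a) grant + 15 years → 2 May 2024.
(b) filing + 20 years → 26 December 2025.
Later of the two: 26 December 2025.
Opposition Stay Credit: +597 days → 15 August 2027.
Administrative Delay Adjustment: +582 days → 19 March 2029.

2029-03-19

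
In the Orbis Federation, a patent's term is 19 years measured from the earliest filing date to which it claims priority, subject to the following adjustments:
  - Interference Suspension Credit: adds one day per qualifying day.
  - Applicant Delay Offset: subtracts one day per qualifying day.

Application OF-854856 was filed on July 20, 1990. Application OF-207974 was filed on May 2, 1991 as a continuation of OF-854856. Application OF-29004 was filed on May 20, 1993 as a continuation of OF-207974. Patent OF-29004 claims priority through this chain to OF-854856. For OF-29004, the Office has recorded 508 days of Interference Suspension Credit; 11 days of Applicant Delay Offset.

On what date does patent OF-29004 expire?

November 29, 2010

Earliest priority filing: 20 July 1990.
Base term: 20 July 1990 + 19 years → 20 July 2009.
Interference Suspension Credit: +508 days → 10 December 2010.
Applicant Delay Offset: −11 days → 29 November 2010.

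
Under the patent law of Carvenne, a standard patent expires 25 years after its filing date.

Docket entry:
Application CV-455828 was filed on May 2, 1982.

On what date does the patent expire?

2007-05-02

Filing date + 25 years → 2 May 2007.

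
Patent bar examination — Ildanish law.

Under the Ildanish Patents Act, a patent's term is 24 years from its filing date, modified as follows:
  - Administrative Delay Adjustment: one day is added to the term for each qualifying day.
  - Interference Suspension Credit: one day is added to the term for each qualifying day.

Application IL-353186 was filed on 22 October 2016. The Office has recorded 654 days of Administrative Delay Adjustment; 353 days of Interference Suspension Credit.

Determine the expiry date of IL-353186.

Base term: filing date + 24 years → 22 October 2040.
Administrative Delay Adjustment: +654 days → 7 August 2042.
Interference Suspension Credit: +353 days → 26 July 2043.

July 26, 2043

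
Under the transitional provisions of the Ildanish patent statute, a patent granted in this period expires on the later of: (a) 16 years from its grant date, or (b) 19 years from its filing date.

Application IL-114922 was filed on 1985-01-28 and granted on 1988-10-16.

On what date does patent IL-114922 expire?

(a) grant + 16 years → 16 October 2004.
(b) filing + 19 years → 28 January 2004.
Later of the two: 16 October 2004.

2004-10-16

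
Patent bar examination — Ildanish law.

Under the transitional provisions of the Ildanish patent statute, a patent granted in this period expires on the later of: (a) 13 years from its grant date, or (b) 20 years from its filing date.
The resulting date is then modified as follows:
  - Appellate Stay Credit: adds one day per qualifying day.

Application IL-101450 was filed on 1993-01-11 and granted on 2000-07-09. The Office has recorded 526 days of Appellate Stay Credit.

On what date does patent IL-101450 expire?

(a) grant + 13 years → 9 July 2013.
(b) filing + 20 years → 11 January 2013.
Later of the two: 9 July 2013.
Appellate Stay Credit: +526 days → 17 December 2014.

December 17, 2014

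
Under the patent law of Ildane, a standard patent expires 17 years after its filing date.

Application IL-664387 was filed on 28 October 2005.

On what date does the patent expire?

Filing date + 17 years → 28 October 2022.

October 28, 2022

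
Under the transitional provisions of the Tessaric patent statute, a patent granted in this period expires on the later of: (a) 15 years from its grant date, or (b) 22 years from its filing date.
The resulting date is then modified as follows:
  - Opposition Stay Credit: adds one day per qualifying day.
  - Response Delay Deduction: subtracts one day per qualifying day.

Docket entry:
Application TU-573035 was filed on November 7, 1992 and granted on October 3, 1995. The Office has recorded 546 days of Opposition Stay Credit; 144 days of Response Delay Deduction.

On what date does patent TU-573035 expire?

2015-12-14

(a) grant + 15 years → 3 October 2010.
(b) filing + 22 years → 7 November 2014.
Later of the two: 7 November 2014.
Opposition Stay Credit: +546 days → 6 May 2016.
Response Delay Deduction: −144 days → 14 December 2015.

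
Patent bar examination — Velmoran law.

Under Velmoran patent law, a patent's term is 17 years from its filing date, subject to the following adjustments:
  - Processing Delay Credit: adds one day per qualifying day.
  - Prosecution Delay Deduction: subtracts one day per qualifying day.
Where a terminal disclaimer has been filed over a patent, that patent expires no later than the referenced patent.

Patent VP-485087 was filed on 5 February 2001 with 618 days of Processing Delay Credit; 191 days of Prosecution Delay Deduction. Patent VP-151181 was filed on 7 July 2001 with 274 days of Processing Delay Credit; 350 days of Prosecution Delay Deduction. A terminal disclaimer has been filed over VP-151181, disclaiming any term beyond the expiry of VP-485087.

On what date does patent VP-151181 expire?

Natural term of VP-151181:
  Base: filing + 17 years → 7 July 2018.
  Processing Delay Credit: +274 days → 7 April 2019.
  Prosecution Delay Deduction: −350 days → 22 April 2018.
Expiry of referenced patent VP-485087:
  Base: filing + 17 years → 5 February 2018.
  Processing Delay Credit: +618 days → 16 October 2019.
  Prosecution Delay Deduction: −191 days → 8 April 2019.
Terminal disclaimer: VP-151181 expires on the earlier of 22 April 2018 and 8 April 2019.

2018-04-22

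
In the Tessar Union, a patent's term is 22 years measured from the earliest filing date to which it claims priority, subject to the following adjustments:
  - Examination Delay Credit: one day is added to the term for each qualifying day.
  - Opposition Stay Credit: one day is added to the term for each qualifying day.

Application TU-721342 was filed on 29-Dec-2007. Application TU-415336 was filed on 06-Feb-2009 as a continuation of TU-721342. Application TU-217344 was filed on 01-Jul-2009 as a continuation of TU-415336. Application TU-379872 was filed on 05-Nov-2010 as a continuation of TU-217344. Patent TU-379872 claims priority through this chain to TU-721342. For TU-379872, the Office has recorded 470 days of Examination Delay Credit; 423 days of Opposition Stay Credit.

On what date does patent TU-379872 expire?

June 9, 2032

Earliest priority filing: 29 December 2007.
Base term: 29 December 2007 + 22 years → 29 December 2029.
Examination Delay Credit: +470 days → 13 April 2031.
Opposition Stay Credit: +423 days → 9 June 2032.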